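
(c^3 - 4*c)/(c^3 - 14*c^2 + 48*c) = (c^2 - 4)/(c^2 - 14*c + 48)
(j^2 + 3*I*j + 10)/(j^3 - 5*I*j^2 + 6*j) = (j^2 + 3*I*j + 10)/(j*(j^2 - 5*I*j + 6))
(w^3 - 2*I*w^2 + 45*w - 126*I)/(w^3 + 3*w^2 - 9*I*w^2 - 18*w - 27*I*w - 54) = (w + 7*I)/(w + 3)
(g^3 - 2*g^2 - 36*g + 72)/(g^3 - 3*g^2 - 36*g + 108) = (g - 2)/(g - 3)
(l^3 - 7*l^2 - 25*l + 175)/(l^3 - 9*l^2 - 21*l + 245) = (l - 5)/(l - 7)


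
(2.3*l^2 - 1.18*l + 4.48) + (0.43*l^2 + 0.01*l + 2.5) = 2.73*l^2 - 1.17*l + 6.98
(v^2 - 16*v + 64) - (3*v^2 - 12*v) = -2*v^2 - 4*v + 64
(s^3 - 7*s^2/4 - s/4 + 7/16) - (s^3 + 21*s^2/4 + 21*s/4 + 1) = -7*s^2 - 11*s/2 - 9/16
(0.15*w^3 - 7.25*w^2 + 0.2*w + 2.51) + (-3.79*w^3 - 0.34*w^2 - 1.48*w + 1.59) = -3.64*w^3 - 7.59*w^2 - 1.28*w + 4.1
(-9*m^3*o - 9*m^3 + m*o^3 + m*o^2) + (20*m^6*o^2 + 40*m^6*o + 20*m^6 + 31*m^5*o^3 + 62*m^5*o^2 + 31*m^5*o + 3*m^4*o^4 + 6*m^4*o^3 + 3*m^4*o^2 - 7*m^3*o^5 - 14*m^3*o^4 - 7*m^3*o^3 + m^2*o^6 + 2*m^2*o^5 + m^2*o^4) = 20*m^6*o^2 + 40*m^6*o + 20*m^6 + 31*m^5*o^3 + 62*m^5*o^2 + 31*m^5*o + 3*m^4*o^4 + 6*m^4*o^3 + 3*m^4*o^2 - 7*m^3*o^5 - 14*m^3*o^4 - 7*m^3*o^3 - 9*m^3*o - 9*m^3 + m^2*o^6 + 2*m^2*o^5 + m^2*o^4 + m*o^3 + m*o^2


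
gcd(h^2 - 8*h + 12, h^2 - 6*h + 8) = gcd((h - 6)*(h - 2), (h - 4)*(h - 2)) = h - 2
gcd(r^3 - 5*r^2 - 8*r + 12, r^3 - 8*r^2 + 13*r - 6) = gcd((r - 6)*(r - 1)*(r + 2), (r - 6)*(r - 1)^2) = r^2 - 7*r + 6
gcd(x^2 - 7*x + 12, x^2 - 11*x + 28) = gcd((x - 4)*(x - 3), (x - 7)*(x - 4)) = x - 4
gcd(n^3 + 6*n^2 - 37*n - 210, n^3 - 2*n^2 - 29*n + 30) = n^2 - n - 30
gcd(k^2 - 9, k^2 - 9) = k^2 - 9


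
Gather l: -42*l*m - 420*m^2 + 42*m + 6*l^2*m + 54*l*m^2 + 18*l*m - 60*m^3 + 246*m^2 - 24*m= 6*l^2*m + l*(54*m^2 - 24*m) - 60*m^3 - 174*m^2 + 18*m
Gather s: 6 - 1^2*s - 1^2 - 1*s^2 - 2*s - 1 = -s^2 - 3*s + 4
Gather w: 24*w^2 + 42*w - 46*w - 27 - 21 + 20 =24*w^2 - 4*w - 28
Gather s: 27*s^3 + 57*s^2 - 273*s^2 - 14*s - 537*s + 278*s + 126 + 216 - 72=27*s^3 - 216*s^2 - 273*s + 270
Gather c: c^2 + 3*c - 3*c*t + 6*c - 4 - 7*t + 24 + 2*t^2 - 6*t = c^2 + c*(9 - 3*t) + 2*t^2 - 13*t + 20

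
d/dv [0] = 0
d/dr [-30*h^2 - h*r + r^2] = -h + 2*r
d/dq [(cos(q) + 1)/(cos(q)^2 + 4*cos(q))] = (sin(q) + 4*sin(q)/cos(q)^2 + 2*tan(q))/(cos(q) + 4)^2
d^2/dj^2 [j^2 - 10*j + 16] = 2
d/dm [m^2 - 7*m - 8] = 2*m - 7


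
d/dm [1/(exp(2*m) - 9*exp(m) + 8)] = (9 - 2*exp(m))*exp(m)/(exp(2*m) - 9*exp(m) + 8)^2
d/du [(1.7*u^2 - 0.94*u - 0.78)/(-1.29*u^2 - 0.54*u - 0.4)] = (-2.1306*u^2 - 3.3724*u - 0.0452)/(1.6641*u^4 + 1.3932*u^3 + 1.3236*u^2 + 0.432*u + 0.16)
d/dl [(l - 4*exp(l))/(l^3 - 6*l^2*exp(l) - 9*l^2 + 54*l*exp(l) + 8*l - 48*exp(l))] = ((1 - 4*exp(l))*(l^3 - 6*l^2*exp(l) - 9*l^2 + 54*l*exp(l) + 8*l - 48*exp(l)) - (l - 4*exp(l))*(-6*l^2*exp(l) + 3*l^2 + 42*l*exp(l) - 18*l + 6*exp(l) + 8))/(l^3 - 6*l^2*exp(l) - 9*l^2 + 54*l*exp(l) + 8*l - 48*exp(l))^2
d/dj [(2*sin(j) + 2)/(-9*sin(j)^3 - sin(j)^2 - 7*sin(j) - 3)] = 4*(9*sin(j)^3 + 14*sin(j)^2 + sin(j) + 2)*cos(j)/(9*sin(j)^3 + sin(j)^2 + 7*sin(j) + 3)^2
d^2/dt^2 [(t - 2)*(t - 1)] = 2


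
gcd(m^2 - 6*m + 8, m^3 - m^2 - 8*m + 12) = m - 2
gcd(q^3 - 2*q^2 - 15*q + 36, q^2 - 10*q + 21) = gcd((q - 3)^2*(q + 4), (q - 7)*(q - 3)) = q - 3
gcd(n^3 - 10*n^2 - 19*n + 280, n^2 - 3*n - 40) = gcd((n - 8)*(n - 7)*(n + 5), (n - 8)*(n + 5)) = n^2 - 3*n - 40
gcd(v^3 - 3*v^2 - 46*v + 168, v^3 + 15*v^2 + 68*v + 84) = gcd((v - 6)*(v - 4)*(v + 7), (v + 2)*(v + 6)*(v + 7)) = v + 7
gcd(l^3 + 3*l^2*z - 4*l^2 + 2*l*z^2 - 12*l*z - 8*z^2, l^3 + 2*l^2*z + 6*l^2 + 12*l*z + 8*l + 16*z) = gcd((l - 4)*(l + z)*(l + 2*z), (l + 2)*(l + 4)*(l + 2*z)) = l + 2*z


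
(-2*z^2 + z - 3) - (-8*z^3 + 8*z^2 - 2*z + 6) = 8*z^3 - 10*z^2 + 3*z - 9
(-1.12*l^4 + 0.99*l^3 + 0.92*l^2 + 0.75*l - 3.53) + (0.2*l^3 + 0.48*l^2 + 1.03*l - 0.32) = -1.12*l^4 + 1.19*l^3 + 1.4*l^2 + 1.78*l - 3.85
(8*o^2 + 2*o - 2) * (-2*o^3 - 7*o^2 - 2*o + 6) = -16*o^5 - 60*o^4 - 26*o^3 + 58*o^2 + 16*o - 12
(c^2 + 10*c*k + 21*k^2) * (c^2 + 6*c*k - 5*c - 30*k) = c^4 + 16*c^3*k - 5*c^3 + 81*c^2*k^2 - 80*c^2*k + 126*c*k^3 - 405*c*k^2 - 630*k^3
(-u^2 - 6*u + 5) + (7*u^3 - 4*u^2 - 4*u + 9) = 7*u^3 - 5*u^2 - 10*u + 14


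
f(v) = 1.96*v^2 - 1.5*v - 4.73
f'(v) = 3.92*v - 1.5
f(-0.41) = -3.79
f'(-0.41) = -3.11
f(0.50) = -4.99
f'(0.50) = 0.46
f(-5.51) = 63.04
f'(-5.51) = -23.10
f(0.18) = -4.94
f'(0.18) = -0.79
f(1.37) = -3.11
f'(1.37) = 3.87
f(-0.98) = -1.38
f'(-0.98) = -5.34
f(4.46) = 27.57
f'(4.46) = 15.98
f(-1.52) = 2.08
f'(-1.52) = -7.46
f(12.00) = 259.51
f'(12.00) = 45.54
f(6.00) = 56.83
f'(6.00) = 22.02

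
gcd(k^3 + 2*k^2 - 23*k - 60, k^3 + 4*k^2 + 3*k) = k + 3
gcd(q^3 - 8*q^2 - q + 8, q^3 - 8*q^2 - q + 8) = q^3 - 8*q^2 - q + 8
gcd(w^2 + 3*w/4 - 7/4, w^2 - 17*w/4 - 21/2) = w + 7/4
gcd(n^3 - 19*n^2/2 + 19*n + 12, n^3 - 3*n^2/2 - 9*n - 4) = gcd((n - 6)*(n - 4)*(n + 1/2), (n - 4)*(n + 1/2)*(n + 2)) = n^2 - 7*n/2 - 2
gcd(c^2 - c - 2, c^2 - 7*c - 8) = c + 1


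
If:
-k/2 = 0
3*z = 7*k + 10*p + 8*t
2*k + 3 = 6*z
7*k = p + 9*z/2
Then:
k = 0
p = -9/4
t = 3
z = 1/2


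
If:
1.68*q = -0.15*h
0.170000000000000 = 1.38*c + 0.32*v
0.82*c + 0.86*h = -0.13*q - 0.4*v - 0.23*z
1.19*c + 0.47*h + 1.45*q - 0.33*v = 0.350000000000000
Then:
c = 0.0310173577178117*z + 0.205150971257046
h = -0.238013898355321*z - 0.0316343670110059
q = 0.0212512409245822*z + 0.0028244970545541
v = -0.133762355158063*z - 0.353463563546012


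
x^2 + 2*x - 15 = (x - 3)*(x + 5)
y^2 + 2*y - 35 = (y - 5)*(y + 7)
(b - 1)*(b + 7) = b^2 + 6*b - 7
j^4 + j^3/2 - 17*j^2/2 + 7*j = j*(j - 2)*(j - 1)*(j + 7/2)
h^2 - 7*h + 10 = (h - 5)*(h - 2)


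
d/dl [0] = 0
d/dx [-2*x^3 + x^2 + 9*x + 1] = -6*x^2 + 2*x + 9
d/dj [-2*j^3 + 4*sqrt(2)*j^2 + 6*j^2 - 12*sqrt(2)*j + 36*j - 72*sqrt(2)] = -6*j^2 + 8*sqrt(2)*j + 12*j - 12*sqrt(2) + 36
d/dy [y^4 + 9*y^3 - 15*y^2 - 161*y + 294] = 4*y^3 + 27*y^2 - 30*y - 161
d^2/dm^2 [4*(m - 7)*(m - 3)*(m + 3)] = 24*m - 56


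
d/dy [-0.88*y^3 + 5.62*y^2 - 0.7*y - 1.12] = -2.64*y^2 + 11.24*y - 0.7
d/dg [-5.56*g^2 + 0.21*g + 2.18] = 0.21 - 11.12*g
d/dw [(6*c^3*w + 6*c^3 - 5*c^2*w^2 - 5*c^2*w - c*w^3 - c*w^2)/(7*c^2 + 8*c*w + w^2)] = c*(42*c^4 - 70*c^3*w - 83*c^3 - 67*c^2*w^2 - 26*c^2*w - 16*c*w^3 - 3*c*w^2 - w^4)/(49*c^4 + 112*c^3*w + 78*c^2*w^2 + 16*c*w^3 + w^4)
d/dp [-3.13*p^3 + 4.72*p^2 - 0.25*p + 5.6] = -9.39*p^2 + 9.44*p - 0.25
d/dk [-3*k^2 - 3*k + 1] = -6*k - 3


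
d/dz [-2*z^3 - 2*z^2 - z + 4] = -6*z^2 - 4*z - 1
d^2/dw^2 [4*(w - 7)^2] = 8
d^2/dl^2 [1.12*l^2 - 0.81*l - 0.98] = 2.24000000000000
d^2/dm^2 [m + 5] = 0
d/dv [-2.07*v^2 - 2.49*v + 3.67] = -4.14*v - 2.49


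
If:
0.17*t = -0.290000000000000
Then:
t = -1.71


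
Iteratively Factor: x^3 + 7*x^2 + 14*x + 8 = (x + 4)*(x^2 + 3*x + 2) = (x + 2)*(x + 4)*(x + 1)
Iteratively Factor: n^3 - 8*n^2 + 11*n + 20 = (n - 4)*(n^2 - 4*n - 5) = (n - 4)*(n + 1)*(n - 5)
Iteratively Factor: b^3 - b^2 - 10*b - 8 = (b + 2)*(b^2 - 3*b - 4) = (b + 1)*(b + 2)*(b - 4)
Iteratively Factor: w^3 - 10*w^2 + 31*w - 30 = (w - 2)*(w^2 - 8*w + 15) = (w - 3)*(w - 2)*(w - 5)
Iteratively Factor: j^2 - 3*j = (j - 3)*(j)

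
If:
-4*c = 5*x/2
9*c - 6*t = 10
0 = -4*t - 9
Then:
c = -7/18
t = -9/4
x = 28/45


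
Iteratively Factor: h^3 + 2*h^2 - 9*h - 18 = (h + 2)*(h^2 - 9) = (h + 2)*(h + 3)*(h - 3)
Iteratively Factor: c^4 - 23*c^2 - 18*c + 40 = (c + 2)*(c^3 - 2*c^2 - 19*c + 20) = (c + 2)*(c + 4)*(c^2 - 6*c + 5) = (c - 1)*(c + 2)*(c + 4)*(c - 5)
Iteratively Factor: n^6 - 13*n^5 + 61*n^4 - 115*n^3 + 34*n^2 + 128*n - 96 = (n - 4)*(n^5 - 9*n^4 + 25*n^3 - 15*n^2 - 26*n + 24) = (n - 4)*(n - 3)*(n^4 - 6*n^3 + 7*n^2 + 6*n - 8) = (n - 4)*(n - 3)*(n - 2)*(n^3 - 4*n^2 - n + 4) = (n - 4)*(n - 3)*(n - 2)*(n + 1)*(n^2 - 5*n + 4) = (n - 4)^2*(n - 3)*(n - 2)*(n + 1)*(n - 1)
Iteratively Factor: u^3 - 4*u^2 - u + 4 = (u - 4)*(u^2 - 1) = (u - 4)*(u + 1)*(u - 1)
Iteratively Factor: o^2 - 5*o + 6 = (o - 2)*(o - 3)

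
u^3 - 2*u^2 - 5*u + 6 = (u - 3)*(u - 1)*(u + 2)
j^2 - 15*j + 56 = (j - 8)*(j - 7)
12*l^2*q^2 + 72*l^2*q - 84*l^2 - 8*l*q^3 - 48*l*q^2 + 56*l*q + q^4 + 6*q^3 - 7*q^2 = (-6*l + q)*(-2*l + q)*(q - 1)*(q + 7)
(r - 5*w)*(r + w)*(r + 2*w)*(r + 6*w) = r^4 + 4*r^3*w - 25*r^2*w^2 - 88*r*w^3 - 60*w^4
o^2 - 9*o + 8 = (o - 8)*(o - 1)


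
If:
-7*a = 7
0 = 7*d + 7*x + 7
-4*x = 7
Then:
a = -1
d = 3/4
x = -7/4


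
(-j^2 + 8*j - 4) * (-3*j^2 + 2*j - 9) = 3*j^4 - 26*j^3 + 37*j^2 - 80*j + 36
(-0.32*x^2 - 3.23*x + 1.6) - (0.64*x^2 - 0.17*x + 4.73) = -0.96*x^2 - 3.06*x - 3.13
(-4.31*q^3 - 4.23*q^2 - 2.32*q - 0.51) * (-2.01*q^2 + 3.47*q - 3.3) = 8.6631*q^5 - 6.4534*q^4 + 4.20809999999999*q^3 + 6.9337*q^2 + 5.8863*q + 1.683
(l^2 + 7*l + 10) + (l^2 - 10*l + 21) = 2*l^2 - 3*l + 31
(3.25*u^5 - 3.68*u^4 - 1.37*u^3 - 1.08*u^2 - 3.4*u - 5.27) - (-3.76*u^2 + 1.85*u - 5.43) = 3.25*u^5 - 3.68*u^4 - 1.37*u^3 + 2.68*u^2 - 5.25*u + 0.16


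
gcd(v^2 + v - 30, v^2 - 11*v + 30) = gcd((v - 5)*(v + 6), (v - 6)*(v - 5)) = v - 5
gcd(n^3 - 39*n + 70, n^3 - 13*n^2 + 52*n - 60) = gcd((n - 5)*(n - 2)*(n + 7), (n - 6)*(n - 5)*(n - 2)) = n^2 - 7*n + 10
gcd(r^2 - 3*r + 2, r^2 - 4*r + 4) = r - 2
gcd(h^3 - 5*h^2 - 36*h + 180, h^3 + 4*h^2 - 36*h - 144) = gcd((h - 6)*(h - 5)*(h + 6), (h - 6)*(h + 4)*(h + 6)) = h^2 - 36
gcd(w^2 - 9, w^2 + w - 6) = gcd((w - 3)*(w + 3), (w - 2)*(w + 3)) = w + 3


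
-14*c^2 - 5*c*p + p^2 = (-7*c + p)*(2*c + p)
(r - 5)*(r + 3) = r^2 - 2*r - 15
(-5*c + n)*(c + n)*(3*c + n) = -15*c^3 - 17*c^2*n - c*n^2 + n^3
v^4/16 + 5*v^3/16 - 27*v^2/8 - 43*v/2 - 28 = (v/4 + 1/2)*(v/4 + 1)*(v - 8)*(v + 7)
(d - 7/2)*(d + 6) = d^2 + 5*d/2 - 21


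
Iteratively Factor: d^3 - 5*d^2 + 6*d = (d - 2)*(d^2 - 3*d) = (d - 3)*(d - 2)*(d)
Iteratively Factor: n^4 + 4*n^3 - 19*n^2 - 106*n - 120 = (n + 3)*(n^3 + n^2 - 22*n - 40) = (n + 2)*(n + 3)*(n^2 - n - 20) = (n + 2)*(n + 3)*(n + 4)*(n - 5)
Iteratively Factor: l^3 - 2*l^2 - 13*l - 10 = (l + 1)*(l^2 - 3*l - 10) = (l + 1)*(l + 2)*(l - 5)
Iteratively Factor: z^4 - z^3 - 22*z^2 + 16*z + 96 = (z + 4)*(z^3 - 5*z^2 - 2*z + 24) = (z - 4)*(z + 4)*(z^2 - z - 6) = (z - 4)*(z - 3)*(z + 4)*(z + 2)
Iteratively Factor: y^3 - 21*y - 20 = (y + 4)*(y^2 - 4*y - 5) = (y + 1)*(y + 4)*(y - 5)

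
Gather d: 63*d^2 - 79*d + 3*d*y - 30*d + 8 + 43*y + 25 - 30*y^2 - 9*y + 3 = 63*d^2 + d*(3*y - 109) - 30*y^2 + 34*y + 36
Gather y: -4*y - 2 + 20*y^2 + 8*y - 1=20*y^2 + 4*y - 3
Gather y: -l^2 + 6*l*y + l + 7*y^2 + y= -l^2 + l + 7*y^2 + y*(6*l + 1)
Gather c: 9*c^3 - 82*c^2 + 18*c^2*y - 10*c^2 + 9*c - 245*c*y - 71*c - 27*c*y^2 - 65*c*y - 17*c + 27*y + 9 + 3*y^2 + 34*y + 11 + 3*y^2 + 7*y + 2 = 9*c^3 + c^2*(18*y - 92) + c*(-27*y^2 - 310*y - 79) + 6*y^2 + 68*y + 22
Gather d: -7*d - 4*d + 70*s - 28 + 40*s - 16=-11*d + 110*s - 44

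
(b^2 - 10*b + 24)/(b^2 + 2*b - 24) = (b - 6)/(b + 6)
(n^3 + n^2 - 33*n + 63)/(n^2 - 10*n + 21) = (n^2 + 4*n - 21)/(n - 7)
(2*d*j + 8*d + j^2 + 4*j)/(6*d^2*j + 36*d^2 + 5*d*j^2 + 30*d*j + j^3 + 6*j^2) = (j + 4)/(3*d*j + 18*d + j^2 + 6*j)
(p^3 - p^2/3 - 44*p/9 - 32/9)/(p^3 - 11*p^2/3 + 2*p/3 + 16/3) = (p + 4/3)/(p - 2)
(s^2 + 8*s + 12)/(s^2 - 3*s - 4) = (s^2 + 8*s + 12)/(s^2 - 3*s - 4)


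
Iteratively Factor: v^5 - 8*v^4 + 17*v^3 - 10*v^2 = (v)*(v^4 - 8*v^3 + 17*v^2 - 10*v) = v*(v - 1)*(v^3 - 7*v^2 + 10*v) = v*(v - 2)*(v - 1)*(v^2 - 5*v) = v^2*(v - 2)*(v - 1)*(v - 5)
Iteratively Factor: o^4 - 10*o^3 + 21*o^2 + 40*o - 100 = (o - 5)*(o^3 - 5*o^2 - 4*o + 20) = (o - 5)*(o - 2)*(o^2 - 3*o - 10) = (o - 5)^2*(o - 2)*(o + 2)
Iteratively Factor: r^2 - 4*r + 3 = (r - 1)*(r - 3)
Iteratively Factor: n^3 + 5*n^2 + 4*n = (n + 1)*(n^2 + 4*n) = (n + 1)*(n + 4)*(n)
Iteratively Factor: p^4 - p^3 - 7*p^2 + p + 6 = (p - 3)*(p^3 + 2*p^2 - p - 2) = (p - 3)*(p - 1)*(p^2 + 3*p + 2) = (p - 3)*(p - 1)*(p + 2)*(p + 1)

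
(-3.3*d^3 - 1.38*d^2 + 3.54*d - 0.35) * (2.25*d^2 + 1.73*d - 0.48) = -7.425*d^5 - 8.814*d^4 + 7.1616*d^3 + 5.9991*d^2 - 2.3047*d + 0.168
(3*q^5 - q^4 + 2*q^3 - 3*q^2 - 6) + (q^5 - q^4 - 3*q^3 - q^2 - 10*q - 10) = 4*q^5 - 2*q^4 - q^3 - 4*q^2 - 10*q - 16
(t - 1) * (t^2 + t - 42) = t^3 - 43*t + 42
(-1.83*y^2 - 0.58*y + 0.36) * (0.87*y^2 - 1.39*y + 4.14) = -1.5921*y^4 + 2.0391*y^3 - 6.4568*y^2 - 2.9016*y + 1.4904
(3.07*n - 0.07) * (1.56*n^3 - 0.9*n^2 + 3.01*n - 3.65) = 4.7892*n^4 - 2.8722*n^3 + 9.3037*n^2 - 11.4162*n + 0.2555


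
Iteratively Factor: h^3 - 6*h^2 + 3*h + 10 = (h + 1)*(h^2 - 7*h + 10) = (h - 5)*(h + 1)*(h - 2)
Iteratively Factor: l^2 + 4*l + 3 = (l + 3)*(l + 1)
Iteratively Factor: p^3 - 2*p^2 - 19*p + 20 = (p - 1)*(p^2 - p - 20) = (p - 5)*(p - 1)*(p + 4)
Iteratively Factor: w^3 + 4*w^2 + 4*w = (w)*(w^2 + 4*w + 4) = w*(w + 2)*(w + 2)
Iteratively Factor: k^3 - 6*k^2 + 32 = (k - 4)*(k^2 - 2*k - 8) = (k - 4)^2*(k + 2)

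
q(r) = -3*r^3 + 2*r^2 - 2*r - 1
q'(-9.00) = -767.00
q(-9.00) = 2366.00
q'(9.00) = -695.00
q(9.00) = -2044.00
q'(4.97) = -204.43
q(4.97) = -329.83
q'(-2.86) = -87.06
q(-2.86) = 91.26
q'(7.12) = -429.77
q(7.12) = -996.68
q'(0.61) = -2.91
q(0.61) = -2.16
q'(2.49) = -47.84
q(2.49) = -39.89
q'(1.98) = -29.36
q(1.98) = -20.41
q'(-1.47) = -27.33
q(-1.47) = 15.79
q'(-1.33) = -23.24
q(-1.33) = 12.26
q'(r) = -9*r^2 + 4*r - 2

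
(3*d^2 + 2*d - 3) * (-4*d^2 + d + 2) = -12*d^4 - 5*d^3 + 20*d^2 + d - 6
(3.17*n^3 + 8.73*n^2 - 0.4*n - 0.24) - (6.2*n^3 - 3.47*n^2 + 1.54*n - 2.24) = -3.03*n^3 + 12.2*n^2 - 1.94*n + 2.0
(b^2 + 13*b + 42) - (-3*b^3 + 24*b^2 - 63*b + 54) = 3*b^3 - 23*b^2 + 76*b - 12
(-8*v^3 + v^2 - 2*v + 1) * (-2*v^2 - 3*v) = 16*v^5 + 22*v^4 + v^3 + 4*v^2 - 3*v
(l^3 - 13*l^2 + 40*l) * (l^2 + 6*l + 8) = l^5 - 7*l^4 - 30*l^3 + 136*l^2 + 320*l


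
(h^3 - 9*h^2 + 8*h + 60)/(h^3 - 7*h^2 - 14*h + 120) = (h + 2)/(h + 4)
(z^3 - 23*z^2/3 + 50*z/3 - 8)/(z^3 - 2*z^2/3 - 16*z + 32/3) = (z - 3)/(z + 4)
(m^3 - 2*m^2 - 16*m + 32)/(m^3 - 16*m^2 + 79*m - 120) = (m^3 - 2*m^2 - 16*m + 32)/(m^3 - 16*m^2 + 79*m - 120)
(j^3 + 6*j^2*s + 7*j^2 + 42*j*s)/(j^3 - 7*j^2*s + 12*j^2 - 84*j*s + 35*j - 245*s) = j*(-j - 6*s)/(-j^2 + 7*j*s - 5*j + 35*s)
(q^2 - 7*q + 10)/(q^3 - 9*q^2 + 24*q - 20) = 1/(q - 2)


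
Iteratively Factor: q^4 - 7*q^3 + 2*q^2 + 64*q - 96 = (q - 2)*(q^3 - 5*q^2 - 8*q + 48) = (q - 4)*(q - 2)*(q^2 - q - 12) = (q - 4)*(q - 2)*(q + 3)*(q - 4)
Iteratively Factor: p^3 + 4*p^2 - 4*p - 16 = (p + 4)*(p^2 - 4) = (p + 2)*(p + 4)*(p - 2)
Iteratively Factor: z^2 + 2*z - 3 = (z + 3)*(z - 1)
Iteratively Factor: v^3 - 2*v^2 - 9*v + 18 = (v - 2)*(v^2 - 9) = (v - 2)*(v + 3)*(v - 3)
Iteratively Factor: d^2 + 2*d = (d)*(d + 2)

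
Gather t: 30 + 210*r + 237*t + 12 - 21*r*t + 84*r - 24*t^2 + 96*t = 294*r - 24*t^2 + t*(333 - 21*r) + 42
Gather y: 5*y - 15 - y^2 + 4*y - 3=-y^2 + 9*y - 18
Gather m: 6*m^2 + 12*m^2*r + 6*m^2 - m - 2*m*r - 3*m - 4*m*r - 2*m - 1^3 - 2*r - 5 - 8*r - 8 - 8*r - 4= m^2*(12*r + 12) + m*(-6*r - 6) - 18*r - 18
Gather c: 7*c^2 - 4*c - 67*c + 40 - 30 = 7*c^2 - 71*c + 10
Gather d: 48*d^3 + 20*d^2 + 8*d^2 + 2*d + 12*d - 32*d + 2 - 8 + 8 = 48*d^3 + 28*d^2 - 18*d + 2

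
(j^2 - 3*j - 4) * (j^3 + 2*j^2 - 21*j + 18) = j^5 - j^4 - 31*j^3 + 73*j^2 + 30*j - 72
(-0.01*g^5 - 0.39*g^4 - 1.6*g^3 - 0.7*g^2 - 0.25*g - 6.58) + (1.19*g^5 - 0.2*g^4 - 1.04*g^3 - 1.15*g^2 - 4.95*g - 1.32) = 1.18*g^5 - 0.59*g^4 - 2.64*g^3 - 1.85*g^2 - 5.2*g - 7.9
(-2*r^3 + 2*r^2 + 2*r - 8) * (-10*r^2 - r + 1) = 20*r^5 - 18*r^4 - 24*r^3 + 80*r^2 + 10*r - 8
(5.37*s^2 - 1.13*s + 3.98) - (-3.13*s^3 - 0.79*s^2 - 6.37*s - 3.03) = 3.13*s^3 + 6.16*s^2 + 5.24*s + 7.01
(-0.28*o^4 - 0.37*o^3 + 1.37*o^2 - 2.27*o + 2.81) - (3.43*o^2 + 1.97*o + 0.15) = -0.28*o^4 - 0.37*o^3 - 2.06*o^2 - 4.24*o + 2.66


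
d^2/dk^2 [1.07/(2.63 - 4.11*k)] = -36.149094/(4.11*k - 2.63)^3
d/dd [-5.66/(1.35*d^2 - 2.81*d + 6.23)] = (15.282*d - 15.9046)/(1.35*d^2 - 2.81*d + 6.23)^2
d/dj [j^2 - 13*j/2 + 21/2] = 2*j - 13/2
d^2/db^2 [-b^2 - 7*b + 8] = -2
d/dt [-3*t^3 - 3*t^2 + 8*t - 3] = -9*t^2 - 6*t + 8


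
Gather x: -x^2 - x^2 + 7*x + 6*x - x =-2*x^2 + 12*x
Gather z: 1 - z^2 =1 - z^2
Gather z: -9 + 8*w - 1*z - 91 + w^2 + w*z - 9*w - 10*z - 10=w^2 - w + z*(w - 11) - 110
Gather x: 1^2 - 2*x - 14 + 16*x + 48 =14*x + 35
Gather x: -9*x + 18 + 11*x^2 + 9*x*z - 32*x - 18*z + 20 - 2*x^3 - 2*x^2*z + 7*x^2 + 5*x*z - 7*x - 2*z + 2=-2*x^3 + x^2*(18 - 2*z) + x*(14*z - 48) - 20*z + 40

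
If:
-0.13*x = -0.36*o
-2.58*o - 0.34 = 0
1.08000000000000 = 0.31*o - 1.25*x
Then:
No Solution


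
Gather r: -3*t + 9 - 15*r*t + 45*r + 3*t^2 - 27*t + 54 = r*(45 - 15*t) + 3*t^2 - 30*t + 63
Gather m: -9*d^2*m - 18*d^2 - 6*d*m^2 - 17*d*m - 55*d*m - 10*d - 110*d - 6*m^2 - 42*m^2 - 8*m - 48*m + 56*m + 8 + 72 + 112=-18*d^2 - 120*d + m^2*(-6*d - 48) + m*(-9*d^2 - 72*d) + 192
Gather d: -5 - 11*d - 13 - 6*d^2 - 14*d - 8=-6*d^2 - 25*d - 26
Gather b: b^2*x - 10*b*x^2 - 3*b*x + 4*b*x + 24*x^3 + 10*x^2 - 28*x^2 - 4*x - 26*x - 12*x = b^2*x + b*(-10*x^2 + x) + 24*x^3 - 18*x^2 - 42*x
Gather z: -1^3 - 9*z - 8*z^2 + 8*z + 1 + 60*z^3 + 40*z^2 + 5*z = 60*z^3 + 32*z^2 + 4*z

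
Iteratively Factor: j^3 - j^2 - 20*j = (j - 5)*(j^2 + 4*j) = j*(j - 5)*(j + 4)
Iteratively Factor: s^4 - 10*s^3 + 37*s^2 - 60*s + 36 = (s - 3)*(s^3 - 7*s^2 + 16*s - 12) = (s - 3)*(s - 2)*(s^2 - 5*s + 6) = (s - 3)*(s - 2)^2*(s - 3)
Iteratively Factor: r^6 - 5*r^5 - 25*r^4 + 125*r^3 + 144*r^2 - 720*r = (r - 5)*(r^5 - 25*r^3 + 144*r) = (r - 5)*(r + 4)*(r^4 - 4*r^3 - 9*r^2 + 36*r) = (r - 5)*(r - 3)*(r + 4)*(r^3 - r^2 - 12*r) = (r - 5)*(r - 3)*(r + 3)*(r + 4)*(r^2 - 4*r) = r*(r - 5)*(r - 3)*(r + 3)*(r + 4)*(r - 4)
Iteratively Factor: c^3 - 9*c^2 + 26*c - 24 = (c - 2)*(c^2 - 7*c + 12) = (c - 3)*(c - 2)*(c - 4)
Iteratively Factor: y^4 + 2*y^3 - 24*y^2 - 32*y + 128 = (y + 4)*(y^3 - 2*y^2 - 16*y + 32) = (y - 2)*(y + 4)*(y^2 - 16) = (y - 2)*(y + 4)^2*(y - 4)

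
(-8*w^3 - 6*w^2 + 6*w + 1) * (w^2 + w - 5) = -8*w^5 - 14*w^4 + 40*w^3 + 37*w^2 - 29*w - 5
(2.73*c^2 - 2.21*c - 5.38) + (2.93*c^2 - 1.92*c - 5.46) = 5.66*c^2 - 4.13*c - 10.84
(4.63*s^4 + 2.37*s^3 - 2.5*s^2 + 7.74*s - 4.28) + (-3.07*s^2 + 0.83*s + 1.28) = 4.63*s^4 + 2.37*s^3 - 5.57*s^2 + 8.57*s - 3.0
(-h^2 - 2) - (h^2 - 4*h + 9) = -2*h^2 + 4*h - 11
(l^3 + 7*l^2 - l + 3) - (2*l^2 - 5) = l^3 + 5*l^2 - l + 8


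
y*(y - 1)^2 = y^3 - 2*y^2 + y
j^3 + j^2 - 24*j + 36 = (j - 3)*(j - 2)*(j + 6)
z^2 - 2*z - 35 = (z - 7)*(z + 5)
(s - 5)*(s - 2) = s^2 - 7*s + 10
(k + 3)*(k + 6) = k^2 + 9*k + 18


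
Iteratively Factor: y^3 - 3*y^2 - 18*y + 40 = (y + 4)*(y^2 - 7*y + 10) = (y - 2)*(y + 4)*(y - 5)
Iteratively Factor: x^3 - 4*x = (x - 2)*(x^2 + 2*x) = x*(x - 2)*(x + 2)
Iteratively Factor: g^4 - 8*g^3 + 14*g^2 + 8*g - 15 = (g - 3)*(g^3 - 5*g^2 - g + 5) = (g - 3)*(g - 1)*(g^2 - 4*g - 5) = (g - 3)*(g - 1)*(g + 1)*(g - 5)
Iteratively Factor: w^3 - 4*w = (w - 2)*(w^2 + 2*w) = (w - 2)*(w + 2)*(w)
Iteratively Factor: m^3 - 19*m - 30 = (m + 3)*(m^2 - 3*m - 10) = (m + 2)*(m + 3)*(m - 5)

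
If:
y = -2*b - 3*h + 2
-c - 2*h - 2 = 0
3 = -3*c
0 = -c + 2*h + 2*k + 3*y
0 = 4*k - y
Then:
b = 7/4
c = -1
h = -1/2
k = 0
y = 0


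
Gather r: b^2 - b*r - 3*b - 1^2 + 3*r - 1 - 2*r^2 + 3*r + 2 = b^2 - 3*b - 2*r^2 + r*(6 - b)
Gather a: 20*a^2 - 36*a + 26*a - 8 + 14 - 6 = 20*a^2 - 10*a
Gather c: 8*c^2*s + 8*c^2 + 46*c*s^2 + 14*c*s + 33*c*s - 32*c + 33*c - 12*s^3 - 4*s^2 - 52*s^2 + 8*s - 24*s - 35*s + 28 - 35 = c^2*(8*s + 8) + c*(46*s^2 + 47*s + 1) - 12*s^3 - 56*s^2 - 51*s - 7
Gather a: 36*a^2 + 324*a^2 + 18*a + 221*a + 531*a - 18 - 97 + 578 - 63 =360*a^2 + 770*a + 400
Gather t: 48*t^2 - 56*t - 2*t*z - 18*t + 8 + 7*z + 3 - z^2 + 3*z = 48*t^2 + t*(-2*z - 74) - z^2 + 10*z + 11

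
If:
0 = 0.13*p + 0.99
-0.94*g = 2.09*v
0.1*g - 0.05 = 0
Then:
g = 0.50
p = -7.62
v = -0.22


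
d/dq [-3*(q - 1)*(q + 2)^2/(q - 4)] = 3*(q + 2)*(-3*q*(q - 4) + (q - 1)*(q + 2))/(q - 4)^2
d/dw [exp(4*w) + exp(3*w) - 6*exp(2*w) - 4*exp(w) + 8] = (4*exp(3*w) + 3*exp(2*w) - 12*exp(w) - 4)*exp(w)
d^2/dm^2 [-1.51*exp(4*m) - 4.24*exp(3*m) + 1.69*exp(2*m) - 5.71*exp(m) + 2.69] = (-24.16*exp(3*m) - 38.16*exp(2*m) + 6.76*exp(m) - 5.71)*exp(m)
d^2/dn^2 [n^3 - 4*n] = 6*n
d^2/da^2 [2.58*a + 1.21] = 0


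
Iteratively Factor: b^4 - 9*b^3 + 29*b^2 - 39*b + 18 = (b - 1)*(b^3 - 8*b^2 + 21*b - 18) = (b - 2)*(b - 1)*(b^2 - 6*b + 9) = (b - 3)*(b - 2)*(b - 1)*(b - 3)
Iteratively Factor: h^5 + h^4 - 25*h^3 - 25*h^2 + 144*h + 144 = (h - 3)*(h^4 + 4*h^3 - 13*h^2 - 64*h - 48) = (h - 3)*(h + 1)*(h^3 + 3*h^2 - 16*h - 48) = (h - 4)*(h - 3)*(h + 1)*(h^2 + 7*h + 12) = (h - 4)*(h - 3)*(h + 1)*(h + 3)*(h + 4)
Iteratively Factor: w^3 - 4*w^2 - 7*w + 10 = (w - 1)*(w^2 - 3*w - 10) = (w - 5)*(w - 1)*(w + 2)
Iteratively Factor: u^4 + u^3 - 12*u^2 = (u - 3)*(u^3 + 4*u^2) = (u - 3)*(u + 4)*(u^2) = u*(u - 3)*(u + 4)*(u)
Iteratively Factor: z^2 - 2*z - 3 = (z + 1)*(z - 3)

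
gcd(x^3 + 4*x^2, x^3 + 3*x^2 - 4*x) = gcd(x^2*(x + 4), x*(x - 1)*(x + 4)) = x^2 + 4*x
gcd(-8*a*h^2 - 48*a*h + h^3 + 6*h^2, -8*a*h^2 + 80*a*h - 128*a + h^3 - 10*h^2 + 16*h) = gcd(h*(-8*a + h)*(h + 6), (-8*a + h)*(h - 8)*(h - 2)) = 8*a - h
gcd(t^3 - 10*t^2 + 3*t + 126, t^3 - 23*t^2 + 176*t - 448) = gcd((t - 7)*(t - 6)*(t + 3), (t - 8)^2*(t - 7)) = t - 7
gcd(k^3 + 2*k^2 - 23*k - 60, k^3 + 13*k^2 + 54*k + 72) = k^2 + 7*k + 12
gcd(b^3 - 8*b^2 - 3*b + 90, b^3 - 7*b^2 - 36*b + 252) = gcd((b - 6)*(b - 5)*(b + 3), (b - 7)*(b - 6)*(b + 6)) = b - 6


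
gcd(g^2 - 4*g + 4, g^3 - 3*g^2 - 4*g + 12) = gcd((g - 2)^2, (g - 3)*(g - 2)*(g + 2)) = g - 2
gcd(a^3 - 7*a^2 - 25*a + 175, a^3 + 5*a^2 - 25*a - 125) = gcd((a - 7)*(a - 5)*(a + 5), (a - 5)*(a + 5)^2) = a^2 - 25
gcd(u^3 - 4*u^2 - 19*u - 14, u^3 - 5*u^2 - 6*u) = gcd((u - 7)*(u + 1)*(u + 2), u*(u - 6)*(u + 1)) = u + 1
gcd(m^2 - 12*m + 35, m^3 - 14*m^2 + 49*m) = m - 7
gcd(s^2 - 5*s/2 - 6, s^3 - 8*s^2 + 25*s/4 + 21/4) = 1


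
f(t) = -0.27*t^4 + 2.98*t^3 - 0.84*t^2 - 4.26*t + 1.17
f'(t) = -1.08*t^3 + 8.94*t^2 - 1.68*t - 4.26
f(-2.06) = -24.53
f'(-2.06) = 46.58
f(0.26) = 0.06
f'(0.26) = -4.11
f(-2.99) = -94.84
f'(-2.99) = 109.56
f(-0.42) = 2.58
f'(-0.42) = -1.90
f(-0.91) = 1.92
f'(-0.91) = 5.49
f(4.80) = 147.61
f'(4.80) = 74.21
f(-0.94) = 1.75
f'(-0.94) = 6.12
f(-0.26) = 2.17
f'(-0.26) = -3.20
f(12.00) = -620.19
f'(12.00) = -603.30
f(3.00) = 39.42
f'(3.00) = 42.00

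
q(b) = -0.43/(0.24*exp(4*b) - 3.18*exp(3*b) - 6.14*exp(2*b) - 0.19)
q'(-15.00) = 0.00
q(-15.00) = 2.26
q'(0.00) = -0.10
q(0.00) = 0.05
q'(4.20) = 0.00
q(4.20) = -0.00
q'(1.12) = -0.01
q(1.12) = 0.00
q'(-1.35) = -0.98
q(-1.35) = 0.65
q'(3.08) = 0.00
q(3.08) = -0.00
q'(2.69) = 0.14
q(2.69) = 0.00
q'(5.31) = 0.00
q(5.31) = -0.00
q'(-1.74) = -1.18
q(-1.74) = 1.09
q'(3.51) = 0.00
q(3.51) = -0.00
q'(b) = -0.43*(-0.96*exp(4*b) + 9.54*exp(3*b) + 12.28*exp(2*b))/(0.24*exp(4*b) - 3.18*exp(3*b) - 6.14*exp(2*b) - 0.19)^2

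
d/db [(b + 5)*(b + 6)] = 2*b + 11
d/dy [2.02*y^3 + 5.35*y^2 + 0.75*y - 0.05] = 6.06*y^2 + 10.7*y + 0.75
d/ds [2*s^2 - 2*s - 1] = 4*s - 2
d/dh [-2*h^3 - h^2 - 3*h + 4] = -6*h^2 - 2*h - 3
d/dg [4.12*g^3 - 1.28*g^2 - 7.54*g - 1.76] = 12.36*g^2 - 2.56*g - 7.54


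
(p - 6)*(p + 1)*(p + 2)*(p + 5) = p^4 + 2*p^3 - 31*p^2 - 92*p - 60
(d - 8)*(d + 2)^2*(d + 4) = d^4 - 44*d^2 - 144*d - 128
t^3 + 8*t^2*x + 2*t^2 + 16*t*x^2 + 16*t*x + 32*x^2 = (t + 2)*(t + 4*x)^2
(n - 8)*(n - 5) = n^2 - 13*n + 40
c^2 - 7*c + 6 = (c - 6)*(c - 1)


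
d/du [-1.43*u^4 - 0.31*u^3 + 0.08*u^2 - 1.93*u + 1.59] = -5.72*u^3 - 0.93*u^2 + 0.16*u - 1.93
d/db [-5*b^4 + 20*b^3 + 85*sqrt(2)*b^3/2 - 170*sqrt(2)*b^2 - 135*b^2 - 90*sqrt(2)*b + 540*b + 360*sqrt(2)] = -20*b^3 + 60*b^2 + 255*sqrt(2)*b^2/2 - 340*sqrt(2)*b - 270*b - 90*sqrt(2) + 540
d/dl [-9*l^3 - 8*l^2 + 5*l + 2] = -27*l^2 - 16*l + 5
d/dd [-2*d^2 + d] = 1 - 4*d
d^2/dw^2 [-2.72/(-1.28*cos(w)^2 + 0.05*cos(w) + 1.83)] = (17.825792*(1 - cos(w)^2)^2 - 0.52224*cos(w)^3 + 34.405008*cos(w)^2 + 0.7956*cos(w) - 30.582048)/(-1.28*cos(w)^2 + 0.05*cos(w) + 1.83)^3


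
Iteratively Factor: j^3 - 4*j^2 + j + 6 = (j - 3)*(j^2 - j - 2) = (j - 3)*(j - 2)*(j + 1)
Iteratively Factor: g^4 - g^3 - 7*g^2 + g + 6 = (g - 1)*(g^3 - 7*g - 6) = (g - 1)*(g + 1)*(g^2 - g - 6) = (g - 1)*(g + 1)*(g + 2)*(g - 3)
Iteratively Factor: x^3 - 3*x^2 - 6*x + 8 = (x + 2)*(x^2 - 5*x + 4) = (x - 4)*(x + 2)*(x - 1)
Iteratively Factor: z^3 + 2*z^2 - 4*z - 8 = (z + 2)*(z^2 - 4) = (z - 2)*(z + 2)*(z + 2)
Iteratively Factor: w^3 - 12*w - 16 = (w + 2)*(w^2 - 2*w - 8) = (w - 4)*(w + 2)*(w + 2)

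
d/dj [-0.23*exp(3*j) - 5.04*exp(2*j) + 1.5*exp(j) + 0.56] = (-0.69*exp(2*j) - 10.08*exp(j) + 1.5)*exp(j)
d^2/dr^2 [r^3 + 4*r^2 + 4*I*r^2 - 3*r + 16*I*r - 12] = 6*r + 8 + 8*I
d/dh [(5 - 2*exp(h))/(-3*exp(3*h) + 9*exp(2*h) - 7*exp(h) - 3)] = (-12*exp(3*h) + 63*exp(2*h) - 90*exp(h) + 41)*exp(h)/(9*exp(6*h) - 54*exp(5*h) + 123*exp(4*h) - 108*exp(3*h) - 5*exp(2*h) + 42*exp(h) + 9)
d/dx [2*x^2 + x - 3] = 4*x + 1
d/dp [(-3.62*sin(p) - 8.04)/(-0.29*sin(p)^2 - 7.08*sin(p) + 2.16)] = (-4.6632*sin(p) + 0.5249*cos(2*p) - 65.2673)*cos(p)/(0.29*sin(p)^2 + 7.08*sin(p) - 2.16)^2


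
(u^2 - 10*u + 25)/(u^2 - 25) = (u - 5)/(u + 5)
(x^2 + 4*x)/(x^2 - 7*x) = (x + 4)/(x - 7)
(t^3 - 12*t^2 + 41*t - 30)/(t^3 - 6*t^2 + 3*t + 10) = (t^2 - 7*t + 6)/(t^2 - t - 2)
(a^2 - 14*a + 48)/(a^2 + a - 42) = (a - 8)/(a + 7)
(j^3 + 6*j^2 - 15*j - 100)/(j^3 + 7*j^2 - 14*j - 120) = (j + 5)/(j + 6)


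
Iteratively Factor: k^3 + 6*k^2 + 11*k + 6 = (k + 3)*(k^2 + 3*k + 2) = (k + 1)*(k + 3)*(k + 2)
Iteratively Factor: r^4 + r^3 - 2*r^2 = (r)*(r^3 + r^2 - 2*r) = r^2*(r^2 + r - 2) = r^2*(r + 2)*(r - 1)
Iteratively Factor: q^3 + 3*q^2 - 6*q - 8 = (q + 1)*(q^2 + 2*q - 8) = (q + 1)*(q + 4)*(q - 2)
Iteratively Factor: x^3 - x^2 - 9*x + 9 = (x - 3)*(x^2 + 2*x - 3) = (x - 3)*(x + 3)*(x - 1)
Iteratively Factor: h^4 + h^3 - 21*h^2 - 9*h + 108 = (h - 3)*(h^3 + 4*h^2 - 9*h - 36) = (h - 3)*(h + 4)*(h^2 - 9) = (h - 3)^2*(h + 4)*(h + 3)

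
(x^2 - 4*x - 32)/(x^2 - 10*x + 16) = (x + 4)/(x - 2)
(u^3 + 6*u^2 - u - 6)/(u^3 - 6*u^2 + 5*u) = (u^2 + 7*u + 6)/(u*(u - 5))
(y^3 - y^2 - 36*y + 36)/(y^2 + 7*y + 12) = (y^3 - y^2 - 36*y + 36)/(y^2 + 7*y + 12)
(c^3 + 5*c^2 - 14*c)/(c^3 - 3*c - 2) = c*(c + 7)/(c^2 + 2*c + 1)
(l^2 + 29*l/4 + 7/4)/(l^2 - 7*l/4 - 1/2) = (l + 7)/(l - 2)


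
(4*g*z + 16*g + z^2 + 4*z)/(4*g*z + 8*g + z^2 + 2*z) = (z + 4)/(z + 2)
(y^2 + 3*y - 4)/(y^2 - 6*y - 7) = (-y^2 - 3*y + 4)/(-y^2 + 6*y + 7)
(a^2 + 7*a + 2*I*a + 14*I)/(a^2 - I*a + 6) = (a + 7)/(a - 3*I)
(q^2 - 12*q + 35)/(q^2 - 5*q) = (q - 7)/q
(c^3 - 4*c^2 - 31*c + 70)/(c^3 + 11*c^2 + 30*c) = (c^2 - 9*c + 14)/(c*(c + 6))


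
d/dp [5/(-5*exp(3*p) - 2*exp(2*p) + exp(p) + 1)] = (75*exp(2*p) + 20*exp(p) - 5)*exp(p)/(5*exp(3*p) + 2*exp(2*p) - exp(p) - 1)^2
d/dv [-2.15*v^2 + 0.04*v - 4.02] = 0.04 - 4.3*v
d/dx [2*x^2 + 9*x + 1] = 4*x + 9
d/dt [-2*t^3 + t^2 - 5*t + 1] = -6*t^2 + 2*t - 5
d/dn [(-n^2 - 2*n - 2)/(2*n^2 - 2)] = (n^2 + 3*n + 1)/(n^4 - 2*n^2 + 1)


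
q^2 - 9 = (q - 3)*(q + 3)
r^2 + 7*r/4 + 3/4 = (r + 3/4)*(r + 1)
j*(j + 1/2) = j^2 + j/2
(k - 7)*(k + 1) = k^2 - 6*k - 7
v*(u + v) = u*v + v^2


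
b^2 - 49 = (b - 7)*(b + 7)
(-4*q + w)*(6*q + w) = -24*q^2 + 2*q*w + w^2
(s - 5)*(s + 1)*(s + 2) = s^3 - 2*s^2 - 13*s - 10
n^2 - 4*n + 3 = (n - 3)*(n - 1)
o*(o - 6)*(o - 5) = o^3 - 11*o^2 + 30*o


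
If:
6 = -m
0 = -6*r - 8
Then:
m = -6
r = -4/3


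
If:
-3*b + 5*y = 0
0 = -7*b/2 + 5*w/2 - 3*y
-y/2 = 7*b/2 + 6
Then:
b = -30/19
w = -318/95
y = -18/19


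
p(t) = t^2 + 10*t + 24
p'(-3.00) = 4.00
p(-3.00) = 3.00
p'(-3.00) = 4.00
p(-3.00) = 3.00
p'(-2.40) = 5.20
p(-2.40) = 5.76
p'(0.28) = 10.56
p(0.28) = 26.88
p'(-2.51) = 4.98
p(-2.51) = 5.20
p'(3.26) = 16.52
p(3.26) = 67.23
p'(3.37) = 16.74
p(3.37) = 69.06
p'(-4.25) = 1.50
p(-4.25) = -0.44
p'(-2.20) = 5.60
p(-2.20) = 6.84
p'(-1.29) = 7.42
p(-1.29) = 12.76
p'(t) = 2*t + 10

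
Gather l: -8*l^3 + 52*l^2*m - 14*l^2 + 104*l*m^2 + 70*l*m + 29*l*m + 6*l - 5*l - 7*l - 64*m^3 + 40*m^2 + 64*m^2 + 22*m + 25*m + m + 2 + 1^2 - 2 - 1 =-8*l^3 + l^2*(52*m - 14) + l*(104*m^2 + 99*m - 6) - 64*m^3 + 104*m^2 + 48*m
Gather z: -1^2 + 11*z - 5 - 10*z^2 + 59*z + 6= -10*z^2 + 70*z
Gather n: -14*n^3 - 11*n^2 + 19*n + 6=-14*n^3 - 11*n^2 + 19*n + 6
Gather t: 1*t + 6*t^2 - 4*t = 6*t^2 - 3*t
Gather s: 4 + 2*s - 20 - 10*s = -8*s - 16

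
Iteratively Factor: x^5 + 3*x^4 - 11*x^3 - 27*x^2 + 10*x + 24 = (x + 2)*(x^4 + x^3 - 13*x^2 - x + 12) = (x - 3)*(x + 2)*(x^3 + 4*x^2 - x - 4) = (x - 3)*(x - 1)*(x + 2)*(x^2 + 5*x + 4) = (x - 3)*(x - 1)*(x + 1)*(x + 2)*(x + 4)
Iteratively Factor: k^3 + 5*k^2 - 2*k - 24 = (k + 3)*(k^2 + 2*k - 8) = (k - 2)*(k + 3)*(k + 4)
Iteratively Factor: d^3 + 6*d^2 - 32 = (d + 4)*(d^2 + 2*d - 8) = (d + 4)^2*(d - 2)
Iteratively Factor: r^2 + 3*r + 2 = (r + 2)*(r + 1)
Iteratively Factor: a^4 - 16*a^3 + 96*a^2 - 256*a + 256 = (a - 4)*(a^3 - 12*a^2 + 48*a - 64) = (a - 4)^2*(a^2 - 8*a + 16) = (a - 4)^3*(a - 4)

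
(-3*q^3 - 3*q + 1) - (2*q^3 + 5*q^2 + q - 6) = -5*q^3 - 5*q^2 - 4*q + 7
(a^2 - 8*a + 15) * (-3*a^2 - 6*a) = -3*a^4 + 18*a^3 + 3*a^2 - 90*a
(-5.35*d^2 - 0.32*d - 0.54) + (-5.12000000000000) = -5.35*d^2 - 0.32*d - 5.66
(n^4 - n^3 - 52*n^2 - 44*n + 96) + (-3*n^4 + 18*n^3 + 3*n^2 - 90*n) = -2*n^4 + 17*n^3 - 49*n^2 - 134*n + 96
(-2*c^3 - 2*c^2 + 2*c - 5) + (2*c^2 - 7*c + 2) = -2*c^3 - 5*c - 3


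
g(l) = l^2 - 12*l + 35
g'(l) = 2*l - 12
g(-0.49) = 41.12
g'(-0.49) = -12.98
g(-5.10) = 122.21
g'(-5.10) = -22.20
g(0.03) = 34.64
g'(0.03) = -11.94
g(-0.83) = 45.65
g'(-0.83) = -13.66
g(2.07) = 14.44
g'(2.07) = -7.86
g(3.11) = 7.35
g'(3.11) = -5.78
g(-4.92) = 118.25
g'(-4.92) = -21.84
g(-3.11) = 81.99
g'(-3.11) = -18.22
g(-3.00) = 80.00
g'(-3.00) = -18.00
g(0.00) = 35.00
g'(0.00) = -12.00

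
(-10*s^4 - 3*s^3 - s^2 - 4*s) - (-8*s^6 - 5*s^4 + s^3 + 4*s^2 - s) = 8*s^6 - 5*s^4 - 4*s^3 - 5*s^2 - 3*s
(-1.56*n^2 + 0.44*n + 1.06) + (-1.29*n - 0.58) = -1.56*n^2 - 0.85*n + 0.48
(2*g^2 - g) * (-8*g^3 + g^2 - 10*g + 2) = -16*g^5 + 10*g^4 - 21*g^3 + 14*g^2 - 2*g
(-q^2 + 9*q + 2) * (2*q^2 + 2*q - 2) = -2*q^4 + 16*q^3 + 24*q^2 - 14*q - 4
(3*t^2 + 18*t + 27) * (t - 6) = 3*t^3 - 81*t - 162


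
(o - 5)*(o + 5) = o^2 - 25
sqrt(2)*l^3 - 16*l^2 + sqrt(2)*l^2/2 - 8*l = l*(l - 8*sqrt(2))*(sqrt(2)*l + sqrt(2)/2)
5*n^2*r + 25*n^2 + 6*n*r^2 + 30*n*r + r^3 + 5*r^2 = (n + r)*(5*n + r)*(r + 5)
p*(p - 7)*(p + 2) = p^3 - 5*p^2 - 14*p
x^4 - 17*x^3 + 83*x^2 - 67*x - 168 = (x - 8)*(x - 7)*(x - 3)*(x + 1)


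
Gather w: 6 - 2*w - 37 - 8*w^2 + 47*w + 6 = -8*w^2 + 45*w - 25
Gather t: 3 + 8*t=8*t + 3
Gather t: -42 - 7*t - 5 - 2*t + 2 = -9*t - 45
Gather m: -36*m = -36*m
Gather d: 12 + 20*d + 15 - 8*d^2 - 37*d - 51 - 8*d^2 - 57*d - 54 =-16*d^2 - 74*d - 78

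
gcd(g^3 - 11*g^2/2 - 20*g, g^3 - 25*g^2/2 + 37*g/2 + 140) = g^2 - 11*g/2 - 20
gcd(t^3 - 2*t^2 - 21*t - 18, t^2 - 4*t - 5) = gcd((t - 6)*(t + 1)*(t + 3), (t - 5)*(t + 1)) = t + 1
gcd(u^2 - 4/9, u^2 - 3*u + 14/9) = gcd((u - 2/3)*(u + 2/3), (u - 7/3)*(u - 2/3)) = u - 2/3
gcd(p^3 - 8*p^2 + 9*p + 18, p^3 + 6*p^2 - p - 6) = p + 1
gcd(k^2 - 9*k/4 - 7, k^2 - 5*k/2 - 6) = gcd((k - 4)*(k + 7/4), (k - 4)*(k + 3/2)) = k - 4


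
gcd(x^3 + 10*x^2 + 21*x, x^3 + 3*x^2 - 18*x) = x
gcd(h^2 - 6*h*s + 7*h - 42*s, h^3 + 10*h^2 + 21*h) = h + 7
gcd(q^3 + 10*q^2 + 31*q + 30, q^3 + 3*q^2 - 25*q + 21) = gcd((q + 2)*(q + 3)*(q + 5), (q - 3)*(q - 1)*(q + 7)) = 1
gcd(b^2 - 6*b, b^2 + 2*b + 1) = 1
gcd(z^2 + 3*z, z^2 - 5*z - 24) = z + 3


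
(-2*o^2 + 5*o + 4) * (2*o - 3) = -4*o^3 + 16*o^2 - 7*o - 12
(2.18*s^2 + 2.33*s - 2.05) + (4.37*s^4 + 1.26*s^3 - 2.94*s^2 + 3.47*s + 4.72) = 4.37*s^4 + 1.26*s^3 - 0.76*s^2 + 5.8*s + 2.67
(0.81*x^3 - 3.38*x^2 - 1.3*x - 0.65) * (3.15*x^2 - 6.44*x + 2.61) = 2.5515*x^5 - 15.8634*x^4 + 19.7863*x^3 - 2.4973*x^2 + 0.793000000000001*x - 1.6965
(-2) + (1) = -1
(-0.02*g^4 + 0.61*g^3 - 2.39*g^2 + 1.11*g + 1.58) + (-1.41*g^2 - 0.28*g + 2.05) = -0.02*g^4 + 0.61*g^3 - 3.8*g^2 + 0.83*g + 3.63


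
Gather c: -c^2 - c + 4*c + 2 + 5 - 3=-c^2 + 3*c + 4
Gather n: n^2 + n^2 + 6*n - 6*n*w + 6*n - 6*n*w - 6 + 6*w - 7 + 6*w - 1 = 2*n^2 + n*(12 - 12*w) + 12*w - 14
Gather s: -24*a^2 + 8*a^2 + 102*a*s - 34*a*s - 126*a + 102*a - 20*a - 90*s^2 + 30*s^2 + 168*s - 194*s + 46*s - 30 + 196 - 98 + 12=-16*a^2 - 44*a - 60*s^2 + s*(68*a + 20) + 80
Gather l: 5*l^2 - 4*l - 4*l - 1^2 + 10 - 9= 5*l^2 - 8*l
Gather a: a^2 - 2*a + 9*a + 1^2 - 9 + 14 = a^2 + 7*a + 6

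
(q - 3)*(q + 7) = q^2 + 4*q - 21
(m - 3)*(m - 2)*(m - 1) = m^3 - 6*m^2 + 11*m - 6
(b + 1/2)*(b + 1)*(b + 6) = b^3 + 15*b^2/2 + 19*b/2 + 3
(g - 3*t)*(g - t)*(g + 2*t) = g^3 - 2*g^2*t - 5*g*t^2 + 6*t^3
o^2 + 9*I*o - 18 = (o + 3*I)*(o + 6*I)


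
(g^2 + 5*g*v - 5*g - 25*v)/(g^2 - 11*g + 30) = (g + 5*v)/(g - 6)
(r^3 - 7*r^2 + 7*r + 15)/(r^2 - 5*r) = r - 2 - 3/r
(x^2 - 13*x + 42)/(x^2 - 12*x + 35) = (x - 6)/(x - 5)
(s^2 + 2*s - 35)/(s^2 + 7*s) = (s - 5)/s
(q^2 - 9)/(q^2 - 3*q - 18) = (q - 3)/(q - 6)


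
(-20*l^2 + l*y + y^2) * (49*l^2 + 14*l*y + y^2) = -980*l^4 - 231*l^3*y + 43*l^2*y^2 + 15*l*y^3 + y^4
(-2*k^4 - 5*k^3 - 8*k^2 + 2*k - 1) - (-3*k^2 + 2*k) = -2*k^4 - 5*k^3 - 5*k^2 - 1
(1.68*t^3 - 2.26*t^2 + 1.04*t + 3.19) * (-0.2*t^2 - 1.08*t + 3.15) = -0.336*t^5 - 1.3624*t^4 + 7.5248*t^3 - 8.8802*t^2 - 0.1692*t + 10.0485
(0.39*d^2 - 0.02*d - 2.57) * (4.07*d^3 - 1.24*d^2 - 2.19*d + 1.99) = 1.5873*d^5 - 0.565*d^4 - 11.2892*d^3 + 4.0067*d^2 + 5.5885*d - 5.1143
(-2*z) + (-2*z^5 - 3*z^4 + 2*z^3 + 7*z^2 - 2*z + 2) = -2*z^5 - 3*z^4 + 2*z^3 + 7*z^2 - 4*z + 2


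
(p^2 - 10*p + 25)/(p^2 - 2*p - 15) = (p - 5)/(p + 3)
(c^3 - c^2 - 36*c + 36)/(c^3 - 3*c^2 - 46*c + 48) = (c - 6)/(c - 8)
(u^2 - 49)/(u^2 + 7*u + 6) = (u^2 - 49)/(u^2 + 7*u + 6)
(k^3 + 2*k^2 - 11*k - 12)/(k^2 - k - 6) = (k^2 + 5*k + 4)/(k + 2)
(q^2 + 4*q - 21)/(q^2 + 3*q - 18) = (q + 7)/(q + 6)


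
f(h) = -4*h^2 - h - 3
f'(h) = -8*h - 1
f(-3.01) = -36.23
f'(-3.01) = 23.08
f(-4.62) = -83.76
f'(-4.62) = 35.96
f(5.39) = -124.60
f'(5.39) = -44.12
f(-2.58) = -27.05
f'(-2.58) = 19.64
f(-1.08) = -6.59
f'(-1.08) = 7.64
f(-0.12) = -2.94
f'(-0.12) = -0.04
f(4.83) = -101.15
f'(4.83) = -39.64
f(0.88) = -6.98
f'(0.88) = -8.04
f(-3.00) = -36.00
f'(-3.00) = 23.00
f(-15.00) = -888.00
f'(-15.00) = 119.00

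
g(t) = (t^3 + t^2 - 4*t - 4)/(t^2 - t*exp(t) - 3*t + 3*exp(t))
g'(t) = (3*t^2 + 2*t - 4)/(t^2 - t*exp(t) - 3*t + 3*exp(t)) + (t^3 + t^2 - 4*t - 4)*(t*exp(t) - 2*t - 2*exp(t) + 3)/(t^2 - t*exp(t) - 3*t + 3*exp(t))^2 = ((3*t^2 + 2*t - 4)*(t^2 - t*exp(t) - 3*t + 3*exp(t)) + (t^3 + t^2 - 4*t - 4)*(t*exp(t) - 2*t - 2*exp(t) + 3))/(t^2 - t*exp(t) - 3*t + 3*exp(t))^2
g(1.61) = -0.78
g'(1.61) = 1.84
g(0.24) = -1.72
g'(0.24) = -1.35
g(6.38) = -0.14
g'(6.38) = 0.11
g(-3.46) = -0.87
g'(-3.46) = 0.73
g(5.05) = -0.42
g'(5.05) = 0.37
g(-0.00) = -1.33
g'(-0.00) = -1.78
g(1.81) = -0.40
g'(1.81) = 1.98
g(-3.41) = -0.83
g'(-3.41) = 0.73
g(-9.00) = -5.70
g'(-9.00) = 0.94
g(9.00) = -0.02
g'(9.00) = 0.01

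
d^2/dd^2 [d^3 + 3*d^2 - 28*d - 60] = 6*d + 6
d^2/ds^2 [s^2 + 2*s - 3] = 2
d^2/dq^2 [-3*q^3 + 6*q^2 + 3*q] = 12 - 18*q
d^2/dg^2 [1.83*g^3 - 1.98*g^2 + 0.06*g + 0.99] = 10.98*g - 3.96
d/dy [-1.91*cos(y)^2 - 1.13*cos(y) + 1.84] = (3.82*cos(y) + 1.13)*sin(y)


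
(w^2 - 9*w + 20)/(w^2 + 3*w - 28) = (w - 5)/(w + 7)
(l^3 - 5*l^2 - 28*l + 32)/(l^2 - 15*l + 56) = (l^2 + 3*l - 4)/(l - 7)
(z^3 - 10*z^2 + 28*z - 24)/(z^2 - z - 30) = (z^2 - 4*z + 4)/(z + 5)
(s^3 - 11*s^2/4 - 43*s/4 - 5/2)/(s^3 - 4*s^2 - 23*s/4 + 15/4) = (4*s^2 + 9*s + 2)/(4*s^2 + 4*s - 3)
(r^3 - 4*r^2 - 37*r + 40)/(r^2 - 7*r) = (r^3 - 4*r^2 - 37*r + 40)/(r*(r - 7))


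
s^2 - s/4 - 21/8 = (s - 7/4)*(s + 3/2)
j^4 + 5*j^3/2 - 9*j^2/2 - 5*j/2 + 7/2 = (j - 1)^2*(j + 1)*(j + 7/2)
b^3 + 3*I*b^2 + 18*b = b*(b - 3*I)*(b + 6*I)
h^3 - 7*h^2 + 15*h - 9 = (h - 3)^2*(h - 1)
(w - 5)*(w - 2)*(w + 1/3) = w^3 - 20*w^2/3 + 23*w/3 + 10/3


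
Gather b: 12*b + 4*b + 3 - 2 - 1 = 16*b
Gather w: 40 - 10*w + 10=50 - 10*w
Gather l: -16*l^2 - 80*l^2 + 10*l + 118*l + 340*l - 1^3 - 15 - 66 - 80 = -96*l^2 + 468*l - 162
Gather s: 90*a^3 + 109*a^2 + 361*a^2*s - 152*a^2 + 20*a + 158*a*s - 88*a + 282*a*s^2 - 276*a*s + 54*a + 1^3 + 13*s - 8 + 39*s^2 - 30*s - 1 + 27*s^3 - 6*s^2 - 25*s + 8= 90*a^3 - 43*a^2 - 14*a + 27*s^3 + s^2*(282*a + 33) + s*(361*a^2 - 118*a - 42)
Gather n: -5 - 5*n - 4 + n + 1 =-4*n - 8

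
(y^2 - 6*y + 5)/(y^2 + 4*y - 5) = (y - 5)/(y + 5)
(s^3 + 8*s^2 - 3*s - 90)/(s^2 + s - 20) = (s^2 + 3*s - 18)/(s - 4)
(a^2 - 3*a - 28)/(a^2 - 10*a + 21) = (a + 4)/(a - 3)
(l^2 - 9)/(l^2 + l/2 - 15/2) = 2*(l - 3)/(2*l - 5)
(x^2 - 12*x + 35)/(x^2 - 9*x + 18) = (x^2 - 12*x + 35)/(x^2 - 9*x + 18)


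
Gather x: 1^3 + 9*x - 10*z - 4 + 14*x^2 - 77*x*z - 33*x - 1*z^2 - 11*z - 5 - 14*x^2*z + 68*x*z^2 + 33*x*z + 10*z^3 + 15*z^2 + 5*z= x^2*(14 - 14*z) + x*(68*z^2 - 44*z - 24) + 10*z^3 + 14*z^2 - 16*z - 8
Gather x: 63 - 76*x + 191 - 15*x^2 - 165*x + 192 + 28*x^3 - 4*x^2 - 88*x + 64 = 28*x^3 - 19*x^2 - 329*x + 510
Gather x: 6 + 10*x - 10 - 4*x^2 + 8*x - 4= -4*x^2 + 18*x - 8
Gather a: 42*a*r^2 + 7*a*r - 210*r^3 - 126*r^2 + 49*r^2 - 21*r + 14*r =a*(42*r^2 + 7*r) - 210*r^3 - 77*r^2 - 7*r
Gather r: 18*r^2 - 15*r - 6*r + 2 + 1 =18*r^2 - 21*r + 3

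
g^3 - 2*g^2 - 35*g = g*(g - 7)*(g + 5)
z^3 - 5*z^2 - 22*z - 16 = (z - 8)*(z + 1)*(z + 2)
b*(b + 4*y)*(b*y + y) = b^3*y + 4*b^2*y^2 + b^2*y + 4*b*y^2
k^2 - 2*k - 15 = (k - 5)*(k + 3)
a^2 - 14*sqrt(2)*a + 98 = (a - 7*sqrt(2))^2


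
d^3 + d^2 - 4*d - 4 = (d - 2)*(d + 1)*(d + 2)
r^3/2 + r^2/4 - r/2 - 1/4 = (r/2 + 1/4)*(r - 1)*(r + 1)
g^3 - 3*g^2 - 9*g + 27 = (g - 3)^2*(g + 3)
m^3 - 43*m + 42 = (m - 6)*(m - 1)*(m + 7)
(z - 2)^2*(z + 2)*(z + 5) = z^4 + 3*z^3 - 14*z^2 - 12*z + 40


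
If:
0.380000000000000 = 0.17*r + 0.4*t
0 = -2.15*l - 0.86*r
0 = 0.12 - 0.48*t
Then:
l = -0.66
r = 1.65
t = 0.25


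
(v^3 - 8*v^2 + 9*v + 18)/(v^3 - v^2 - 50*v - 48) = (v^2 - 9*v + 18)/(v^2 - 2*v - 48)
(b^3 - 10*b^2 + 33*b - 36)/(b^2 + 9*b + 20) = (b^3 - 10*b^2 + 33*b - 36)/(b^2 + 9*b + 20)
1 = 1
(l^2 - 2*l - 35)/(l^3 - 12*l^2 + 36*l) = (l^2 - 2*l - 35)/(l*(l^2 - 12*l + 36))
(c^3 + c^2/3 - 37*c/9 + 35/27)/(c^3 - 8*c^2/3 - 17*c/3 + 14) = (c^2 - 2*c + 5/9)/(c^2 - 5*c + 6)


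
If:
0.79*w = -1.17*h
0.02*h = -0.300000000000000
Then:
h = -15.00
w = 22.22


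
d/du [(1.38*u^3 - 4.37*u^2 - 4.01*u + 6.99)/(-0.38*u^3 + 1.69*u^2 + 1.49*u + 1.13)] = (2.22044604925031e-16*u^5 + 0.671599999999998*u^4 + 1.0648*u^3 + 12.9124*u^2 - 33.5024*u - 14.9464)/(0.1444*u^6 - 1.2844*u^5 + 1.7237*u^4 + 4.1774*u^3 + 6.0395*u^2 + 3.3674*u + 1.2769)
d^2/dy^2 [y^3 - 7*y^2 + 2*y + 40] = 6*y - 14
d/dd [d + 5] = 1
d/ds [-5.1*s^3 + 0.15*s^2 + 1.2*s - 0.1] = -15.3*s^2 + 0.3*s + 1.2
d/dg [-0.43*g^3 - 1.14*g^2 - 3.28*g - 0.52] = -1.29*g^2 - 2.28*g - 3.28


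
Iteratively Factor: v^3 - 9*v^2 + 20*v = (v - 5)*(v^2 - 4*v) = v*(v - 5)*(v - 4)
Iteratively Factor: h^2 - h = (h - 1)*(h)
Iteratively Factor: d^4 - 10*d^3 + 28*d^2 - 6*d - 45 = (d - 3)*(d^3 - 7*d^2 + 7*d + 15) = (d - 3)*(d + 1)*(d^2 - 8*d + 15) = (d - 3)^2*(d + 1)*(d - 5)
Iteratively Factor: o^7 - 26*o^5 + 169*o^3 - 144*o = (o)*(o^6 - 26*o^4 + 169*o^2 - 144) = o*(o - 4)*(o^5 + 4*o^4 - 10*o^3 - 40*o^2 + 9*o + 36) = o*(o - 4)*(o - 3)*(o^4 + 7*o^3 + 11*o^2 - 7*o - 12) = o*(o - 4)*(o - 3)*(o - 1)*(o^3 + 8*o^2 + 19*o + 12) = o*(o - 4)*(o - 3)*(o - 1)*(o + 3)*(o^2 + 5*o + 4) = o*(o - 4)*(o - 3)*(o - 1)*(o + 3)*(o + 4)*(o + 1)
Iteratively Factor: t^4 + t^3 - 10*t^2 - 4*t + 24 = (t - 2)*(t^3 + 3*t^2 - 4*t - 12) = (t - 2)^2*(t^2 + 5*t + 6) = (t - 2)^2*(t + 3)*(t + 2)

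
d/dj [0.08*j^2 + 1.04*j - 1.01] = 0.16*j + 1.04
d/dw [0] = 0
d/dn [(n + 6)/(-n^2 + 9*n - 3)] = (-n^2 + 9*n + (n + 6)*(2*n - 9) - 3)/(n^2 - 9*n + 3)^2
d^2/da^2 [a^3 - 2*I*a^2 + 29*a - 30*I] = 6*a - 4*I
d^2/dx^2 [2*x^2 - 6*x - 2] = 4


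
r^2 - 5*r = r*(r - 5)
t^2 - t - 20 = (t - 5)*(t + 4)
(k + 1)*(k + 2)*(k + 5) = k^3 + 8*k^2 + 17*k + 10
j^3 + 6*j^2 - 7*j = j*(j - 1)*(j + 7)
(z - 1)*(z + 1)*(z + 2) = z^3 + 2*z^2 - z - 2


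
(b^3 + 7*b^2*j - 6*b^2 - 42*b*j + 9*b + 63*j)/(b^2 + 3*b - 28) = (b^3 + 7*b^2*j - 6*b^2 - 42*b*j + 9*b + 63*j)/(b^2 + 3*b - 28)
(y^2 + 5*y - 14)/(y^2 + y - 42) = (y - 2)/(y - 6)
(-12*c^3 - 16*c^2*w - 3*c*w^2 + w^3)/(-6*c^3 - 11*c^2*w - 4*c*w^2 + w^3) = (2*c + w)/(c + w)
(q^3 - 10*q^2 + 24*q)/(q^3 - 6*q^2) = (q - 4)/q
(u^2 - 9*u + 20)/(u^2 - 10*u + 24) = (u - 5)/(u - 6)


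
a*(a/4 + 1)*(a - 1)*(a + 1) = a^4/4 + a^3 - a^2/4 - a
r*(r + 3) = r^2 + 3*r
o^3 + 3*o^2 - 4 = (o - 1)*(o + 2)^2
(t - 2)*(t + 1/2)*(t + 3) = t^3 + 3*t^2/2 - 11*t/2 - 3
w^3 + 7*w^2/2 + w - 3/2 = (w - 1/2)*(w + 1)*(w + 3)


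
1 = 1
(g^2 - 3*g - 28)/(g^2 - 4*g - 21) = (g + 4)/(g + 3)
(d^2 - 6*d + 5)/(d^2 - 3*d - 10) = (d - 1)/(d + 2)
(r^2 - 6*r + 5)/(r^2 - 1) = (r - 5)/(r + 1)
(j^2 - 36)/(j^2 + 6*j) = (j - 6)/j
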